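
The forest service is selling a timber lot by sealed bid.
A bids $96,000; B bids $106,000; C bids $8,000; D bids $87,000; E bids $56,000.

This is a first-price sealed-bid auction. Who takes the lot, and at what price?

Rule: the highest bidder wins and pays their own bid.
Sorting bids: 106,000 (B) > 96,000 (A) > 87,000 (D) > 56,000 (E) > 8,000 (C)
B has the highest bid and pays exactly that: $106,000.

B pays $106,000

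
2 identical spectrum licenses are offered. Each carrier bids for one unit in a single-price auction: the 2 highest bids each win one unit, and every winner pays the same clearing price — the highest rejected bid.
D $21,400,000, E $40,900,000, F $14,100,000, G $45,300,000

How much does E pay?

E pays $21,400,000

Bids ranked high→low: 45,300,000 (G), 40,900,000 (E), 21,400,000 (D), 14,100,000 (F)
Winners (2 units): G, E.
First losing bid is D's $21,400,000, which sets the uniform price.
E wins → pays $21,400,000.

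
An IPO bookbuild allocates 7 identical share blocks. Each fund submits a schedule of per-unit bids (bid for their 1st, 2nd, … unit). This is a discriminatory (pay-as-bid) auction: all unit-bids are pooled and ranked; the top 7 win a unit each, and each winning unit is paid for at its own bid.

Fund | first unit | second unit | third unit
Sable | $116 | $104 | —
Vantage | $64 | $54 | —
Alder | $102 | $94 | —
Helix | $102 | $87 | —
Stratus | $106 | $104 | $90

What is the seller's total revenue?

All unit-bids, highest first — top 7: 116 (Sable-1), 106 (Stratus-1), 104 (Sable-2), 104 (Stratus-2), 102 (Alder-1), 102 (Helix-1), 94 (Alder-2)
Next rejected bid: $90 (not a price — pay-as-bid).
Each winning unit pays its own bid.
Revenue = 116 + 106 + 104 + 104 + 102 + 102 + 94 = $728.

Total revenue: $728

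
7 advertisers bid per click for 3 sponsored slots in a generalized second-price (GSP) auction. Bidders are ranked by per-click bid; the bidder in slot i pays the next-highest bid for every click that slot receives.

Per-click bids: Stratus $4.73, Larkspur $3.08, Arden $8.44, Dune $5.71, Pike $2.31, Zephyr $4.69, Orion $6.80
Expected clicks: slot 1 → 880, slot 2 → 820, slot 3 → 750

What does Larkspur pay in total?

Sorting advertisers: $8.44 (Arden) > $6.80 (Orion) > $5.71 (Dune) > $4.73 (Stratus) > …
Larkspur ranks below slot 3 → no slot, pays nothing.

Larkspur pays $0.00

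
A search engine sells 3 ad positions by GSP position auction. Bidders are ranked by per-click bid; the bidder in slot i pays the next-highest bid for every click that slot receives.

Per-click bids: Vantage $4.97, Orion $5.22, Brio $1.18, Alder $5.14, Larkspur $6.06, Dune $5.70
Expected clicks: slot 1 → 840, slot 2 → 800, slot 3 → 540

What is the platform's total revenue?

Sorting advertisers: $6.06 (Larkspur) > $5.70 (Dune) > $5.22 (Orion) > $5.14 (Alder) > …
Slot 1: Larkspur pays $5.70 × 840 = $4788.00
Slot 2: Dune pays $5.22 × 800 = $4176.00
Slot 3: Orion pays $5.14 × 540 = $2775.60
Total = $11739.60

Total revenue: $11739.60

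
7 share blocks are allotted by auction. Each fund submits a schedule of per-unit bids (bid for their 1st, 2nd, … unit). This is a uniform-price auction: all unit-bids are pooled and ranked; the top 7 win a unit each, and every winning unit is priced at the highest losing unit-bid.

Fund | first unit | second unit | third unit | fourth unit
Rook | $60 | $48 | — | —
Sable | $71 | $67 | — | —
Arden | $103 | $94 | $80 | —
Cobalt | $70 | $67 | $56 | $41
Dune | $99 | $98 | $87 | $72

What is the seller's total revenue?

Total revenue: $497

All unit-bids, highest first — top 7: 103 (Arden-1), 99 (Dune-1), 98 (Dune-2), 94 (Arden-2), 87 (Dune-3), 80 (Arden-3), 72 (Dune-4)
First bid not allocated: $71.
Allocation: Arden 3, Dune 4. Every unit priced at $71.
Revenue = 7 × 71 = $497.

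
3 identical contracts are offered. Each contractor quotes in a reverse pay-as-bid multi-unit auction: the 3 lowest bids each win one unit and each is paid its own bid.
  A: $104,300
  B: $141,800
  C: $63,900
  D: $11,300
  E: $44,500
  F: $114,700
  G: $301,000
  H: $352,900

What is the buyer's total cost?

Total cost: $119,700

Sorting: 11,300 (D), 44,500 (E), 63,900 (C), 104,300 (A), 114,700 (F), …
The 3 lowest are D, E, C.
Total cost = 11,300 + 44,500 + 63,900 = $119,700.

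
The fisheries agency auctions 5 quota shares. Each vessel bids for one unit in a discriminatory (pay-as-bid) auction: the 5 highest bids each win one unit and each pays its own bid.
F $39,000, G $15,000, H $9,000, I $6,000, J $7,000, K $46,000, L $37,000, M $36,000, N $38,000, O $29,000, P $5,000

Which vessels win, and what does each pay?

Ordering the bids: 46,000 (K), 39,000 (F), 38,000 (N), 37,000 (L), 36,000 (M), 29,000 (O), 15,000 (G), …
Winners (5 units): K, F, N, L, M.
Each winner pays its own bid: K $46,000, F $39,000, N $38,000, L $37,000, M $36,000.

K $46,000, F $39,000, N $38,000, L $37,000, M $36,000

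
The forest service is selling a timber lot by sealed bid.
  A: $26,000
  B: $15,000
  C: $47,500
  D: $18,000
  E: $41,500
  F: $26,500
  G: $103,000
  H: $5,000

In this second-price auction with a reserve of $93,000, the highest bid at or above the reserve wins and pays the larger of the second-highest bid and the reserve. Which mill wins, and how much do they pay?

Sorting bids: 103,000 (G) > 47,500 (C) > 41,500 (E) > 26,500 (F) > 26,000 (A) > 18,000 (D) > …
Highest eligible bid: G at $103,000.
Second-highest bid $47,500 is below the reserve $93,000, so the reserve binds → payment $93,000.

G pays $93,000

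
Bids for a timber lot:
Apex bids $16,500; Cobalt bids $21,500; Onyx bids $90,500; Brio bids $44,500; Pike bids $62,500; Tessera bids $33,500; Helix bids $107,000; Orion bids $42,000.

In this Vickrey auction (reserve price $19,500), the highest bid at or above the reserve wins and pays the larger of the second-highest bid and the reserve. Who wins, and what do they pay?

Bids in order: 107,000 (Helix) > 90,500 (Onyx) > 62,500 (Pike) > 44,500 (Brio) > 42,000 (Orion) > 33,500 (Tessera) > …
Helix has the top bid at or above the reserve ($107,000).
max(second-highest $90,500, reserve $19,500) = $90,500; the reserve does not bind.

Helix pays $90,500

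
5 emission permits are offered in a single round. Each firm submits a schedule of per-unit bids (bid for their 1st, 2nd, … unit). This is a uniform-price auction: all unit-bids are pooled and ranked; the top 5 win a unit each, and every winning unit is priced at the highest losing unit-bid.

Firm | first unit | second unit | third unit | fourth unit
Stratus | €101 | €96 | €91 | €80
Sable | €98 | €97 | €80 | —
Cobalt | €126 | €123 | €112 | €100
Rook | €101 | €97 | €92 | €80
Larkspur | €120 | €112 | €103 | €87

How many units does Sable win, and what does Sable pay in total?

Sable: 0 units, pays €0

All unit-bids, highest first — top 5: 126 (Cobalt-1), 123 (Cobalt-2), 120 (Larkspur-1), 112 (Cobalt-3), 112 (Larkspur-2)
First bid not allocated: €103.
Sable wins 0 unit(s) at €103 each.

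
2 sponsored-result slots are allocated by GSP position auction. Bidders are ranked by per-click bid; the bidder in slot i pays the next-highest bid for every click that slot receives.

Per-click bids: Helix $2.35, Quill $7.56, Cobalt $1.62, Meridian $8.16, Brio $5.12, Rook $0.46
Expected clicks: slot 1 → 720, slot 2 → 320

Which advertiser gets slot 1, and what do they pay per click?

Ranked by bid: $8.16 (Meridian) > $7.56 (Quill) > $5.12 (Brio) > …
Slot 1 goes to the first-ranked bidder, Meridian, who pays the next bid down: $7.56/click.

Meridian; $7.56 per click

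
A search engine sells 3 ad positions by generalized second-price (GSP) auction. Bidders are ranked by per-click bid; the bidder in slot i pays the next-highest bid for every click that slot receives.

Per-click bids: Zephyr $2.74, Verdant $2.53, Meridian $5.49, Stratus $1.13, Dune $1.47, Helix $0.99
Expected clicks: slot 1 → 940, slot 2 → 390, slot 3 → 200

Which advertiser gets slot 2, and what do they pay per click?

Ranked by bid: $5.49 (Meridian) > $2.74 (Zephyr) > $2.53 (Verdant) > $1.47 (Dune) > …
Slot 2 goes to the second-ranked bidder, Zephyr, who pays the next bid down: $2.53/click.

Zephyr; $2.53 per click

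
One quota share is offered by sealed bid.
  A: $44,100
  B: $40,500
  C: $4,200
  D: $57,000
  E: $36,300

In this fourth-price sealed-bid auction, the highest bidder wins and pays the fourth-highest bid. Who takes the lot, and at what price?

Sorting bids: 57,000 (D) > 44,100 (A) > 40,500 (B) > 36,300 (E) > 4,200 (C)
D wins; payment is bid #4 in the ranking = $36,300.

D pays $36,300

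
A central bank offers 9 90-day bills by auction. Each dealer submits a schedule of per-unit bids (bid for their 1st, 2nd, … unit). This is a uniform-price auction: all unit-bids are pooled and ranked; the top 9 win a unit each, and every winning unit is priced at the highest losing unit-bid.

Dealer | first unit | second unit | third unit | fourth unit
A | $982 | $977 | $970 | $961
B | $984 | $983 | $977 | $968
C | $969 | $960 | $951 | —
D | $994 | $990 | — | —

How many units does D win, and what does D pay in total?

All unit-bids, highest first — top 9: 994 (D-1), 990 (D-2), 984 (B-1), 983 (B-2), 982 (A-1), 977 (A-2), 977 (B-3), 970 (A-3), 969 (C-1)
First bid not allocated: $968.
D wins 2 unit(s) at $968 each.

D: 2 units, pays $1,936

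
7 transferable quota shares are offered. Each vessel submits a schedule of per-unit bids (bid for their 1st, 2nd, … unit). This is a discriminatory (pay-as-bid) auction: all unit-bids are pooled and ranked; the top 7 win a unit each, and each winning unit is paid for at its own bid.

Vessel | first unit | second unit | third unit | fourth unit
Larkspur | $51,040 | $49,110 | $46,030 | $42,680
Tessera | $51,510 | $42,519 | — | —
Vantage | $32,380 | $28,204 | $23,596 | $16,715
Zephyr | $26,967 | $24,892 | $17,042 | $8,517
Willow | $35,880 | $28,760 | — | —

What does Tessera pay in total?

Merging the schedules and taking the best 7: 51,510 (Tessera-1), 51,040 (Larkspur-1), 49,110 (Larkspur-2), 46,030 (Larkspur-3), 42,680 (Larkspur-4), 42,519 (Tessera-2), 35,880 (Willow-1)
Next rejected bid: $32,380 (not a price — pay-as-bid).
Tessera's winning unit-bids: 51,510 + 42,519 = $94,029.

Tessera pays $94,029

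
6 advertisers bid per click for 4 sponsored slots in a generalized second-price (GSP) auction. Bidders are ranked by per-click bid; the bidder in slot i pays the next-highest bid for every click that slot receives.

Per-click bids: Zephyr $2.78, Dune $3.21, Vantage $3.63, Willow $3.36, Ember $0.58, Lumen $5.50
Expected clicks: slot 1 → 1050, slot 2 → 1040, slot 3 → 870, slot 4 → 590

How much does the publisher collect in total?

Total revenue: $11738.80

Ranked by bid: $5.50 (Lumen) > $3.63 (Vantage) > $3.36 (Willow) > $3.21 (Dune) > $2.78 (Zephyr) > …
Slot 1: Lumen pays $3.63 × 1050 = $3811.50
Slot 2: Vantage pays $3.36 × 1040 = $3494.40
Slot 3: Willow pays $3.21 × 870 = $2792.70
Slot 4: Dune pays $2.78 × 590 = $1640.20
Total = $11738.80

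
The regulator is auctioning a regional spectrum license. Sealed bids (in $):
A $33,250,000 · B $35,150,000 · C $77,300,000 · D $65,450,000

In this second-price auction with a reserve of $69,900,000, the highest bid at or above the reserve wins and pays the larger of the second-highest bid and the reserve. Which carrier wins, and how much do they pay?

Rule: the highest bid at or above the reserve wins and pays the larger of the second-highest bid and the reserve.
Sorting bids: 77,300,000 (C) > 65,450,000 (D) > 35,150,000 (B) > 33,250,000 (A)
C has the top bid at or above the reserve ($77,300,000).
Second-highest bid $65,450,000 is below the reserve $69,900,000, so the reserve binds → payment $69,900,000.

C pays $69,900,000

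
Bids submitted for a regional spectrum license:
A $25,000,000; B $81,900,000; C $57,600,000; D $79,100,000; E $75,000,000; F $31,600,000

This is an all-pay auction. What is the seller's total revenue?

All-pay auction: the highest bidder wins the item, but every bidder pays their own bid.
Bids ranked: 81,900,000 (B) > 79,100,000 (D) > 75,000,000 (E) > 57,600,000 (C) > 31,600,000 (F) > 25,000,000 (A)
B wins with the top bid; all bids are sunk regardless.
Every bidder forfeits their bid regardless of winning.
Revenue = 25,000,000 + 81,900,000 + 57,600,000 + 79,100,000 + 75,000,000 + 31,600,000 = $350,200,000.

Total revenue: $350,200,000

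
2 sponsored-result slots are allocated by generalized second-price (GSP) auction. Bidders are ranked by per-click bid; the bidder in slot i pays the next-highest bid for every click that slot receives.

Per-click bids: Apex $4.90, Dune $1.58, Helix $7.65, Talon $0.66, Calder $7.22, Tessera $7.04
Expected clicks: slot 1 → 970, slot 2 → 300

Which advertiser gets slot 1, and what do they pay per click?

Sorting advertisers: $7.65 (Helix) > $7.22 (Calder) > $7.04 (Tessera) > …
Slot 1 goes to the first-ranked bidder, Helix, who pays the next bid down: $7.22/click.

Helix; $7.22 per click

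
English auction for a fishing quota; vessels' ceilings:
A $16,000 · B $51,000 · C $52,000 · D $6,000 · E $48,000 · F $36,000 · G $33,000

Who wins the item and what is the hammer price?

Limits in order: 52,000 (C) > 51,000 (B) > 48,000 (E) > 36,000 (F) > 33,000 (G) > 16,000 (A) > …
Bidding ends when B exits at $51,000; C takes it.

C wins at $51,000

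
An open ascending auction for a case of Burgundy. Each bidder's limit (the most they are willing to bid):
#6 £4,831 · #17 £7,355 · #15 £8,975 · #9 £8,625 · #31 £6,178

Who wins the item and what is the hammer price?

#15 wins at £8,625

Rule: the price rises until one bidder remains; the winner pays the price at which the last rival dropped out.
Sorting limits: 8,975 (#15) > 8,625 (#9) > 7,355 (#17) > 6,178 (#31) > 4,831 (#6)
Bidding ends when #9 exits at £8,625; #15 takes it.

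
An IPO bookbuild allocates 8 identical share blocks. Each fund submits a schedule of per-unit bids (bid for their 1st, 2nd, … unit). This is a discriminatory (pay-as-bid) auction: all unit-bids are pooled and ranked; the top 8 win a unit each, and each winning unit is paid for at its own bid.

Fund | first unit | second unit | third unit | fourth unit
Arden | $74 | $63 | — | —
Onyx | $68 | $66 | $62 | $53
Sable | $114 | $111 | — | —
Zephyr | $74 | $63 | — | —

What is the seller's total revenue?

Total revenue: $633

All unit-bids, highest first — top 8: 114 (Sable-1), 111 (Sable-2), 74 (Arden-1), 74 (Zephyr-1), 68 (Onyx-1), 66 (Onyx-2), 63 (Arden-2), 63 (Zephyr-2)
Next rejected bid: $62 (not a price — pay-as-bid).
Each winning unit pays its own bid.
Revenue = 114 + 111 + 74 + 74 + 68 + 66 + 63 + 63 = $633.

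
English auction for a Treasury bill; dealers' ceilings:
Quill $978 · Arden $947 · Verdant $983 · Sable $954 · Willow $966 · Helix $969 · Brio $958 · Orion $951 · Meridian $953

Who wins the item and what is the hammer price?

Open ascending-bid auction: the price rises until one bidder remains; the winner pays the price at which the last rival dropped out.
Sorting limits: 983 (Verdant) > 978 (Quill) > 969 (Helix) > 966 (Willow) > 958 (Brio) > 954 (Sable) > …
Bidding ends when Quill exits at $978; Verdant takes it.

Verdant wins at $978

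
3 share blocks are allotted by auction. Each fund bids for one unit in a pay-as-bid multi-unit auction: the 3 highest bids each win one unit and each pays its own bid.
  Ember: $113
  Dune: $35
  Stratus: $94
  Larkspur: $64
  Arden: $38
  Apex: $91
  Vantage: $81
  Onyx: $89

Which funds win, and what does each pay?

Ordering the bids: 113 (Ember), 94 (Stratus), 91 (Apex), 89 (Onyx), 81 (Vantage), …
The 3 highest are Ember, Stratus, Apex.
Each winner pays its own bid: Ember $113, Stratus $94, Apex $91.

Ember $113, Stratus $94, Apex $91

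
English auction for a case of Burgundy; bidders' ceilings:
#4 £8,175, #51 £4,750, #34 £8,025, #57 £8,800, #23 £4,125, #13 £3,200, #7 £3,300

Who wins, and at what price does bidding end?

Limits in order: 8,800 (#57) > 8,175 (#4) > 8,025 (#34) > 4,750 (#51) > 4,125 (#23) > 3,300 (#7) > …
#4 is the last rival to drop out, at £8,175; #57 remains and wins at that price.

#57 wins at £8,175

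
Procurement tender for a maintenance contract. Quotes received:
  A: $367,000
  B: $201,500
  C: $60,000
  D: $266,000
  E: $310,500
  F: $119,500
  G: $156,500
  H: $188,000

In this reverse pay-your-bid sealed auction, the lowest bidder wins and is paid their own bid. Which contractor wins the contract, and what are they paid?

Bids in order: 60,000 (C) < 119,500 (F) < 156,500 (G) < 188,000 (H) < 201,500 (B) < 266,000 (D) < …
C has the lowest bid and is paid exactly that: $60,000.

C is paid $60,000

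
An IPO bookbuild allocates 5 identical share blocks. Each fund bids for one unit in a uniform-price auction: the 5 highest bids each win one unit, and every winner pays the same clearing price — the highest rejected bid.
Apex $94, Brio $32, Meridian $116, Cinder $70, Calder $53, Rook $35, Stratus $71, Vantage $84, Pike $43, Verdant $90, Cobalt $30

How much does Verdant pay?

Verdant pays $70

Bids ranked high→low: 116 (Meridian), 94 (Apex), 90 (Verdant), 84 (Vantage), 71 (Stratus), 70 (Cinder), 53 (Calder), …
Winners (5 units): Meridian, Apex, Verdant, Vantage, Stratus.
Highest unsuccessful bid: $70 → clearing price.
Verdant wins → pays $70.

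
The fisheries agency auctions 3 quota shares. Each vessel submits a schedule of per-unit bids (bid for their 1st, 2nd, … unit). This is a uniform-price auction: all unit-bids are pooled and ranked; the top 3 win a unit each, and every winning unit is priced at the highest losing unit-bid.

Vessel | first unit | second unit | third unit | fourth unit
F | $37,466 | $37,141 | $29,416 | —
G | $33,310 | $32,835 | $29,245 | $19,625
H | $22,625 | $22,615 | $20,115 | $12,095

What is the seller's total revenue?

Total revenue: $98,505

Merging the schedules and taking the best 3: 37,466 (F-1), 37,141 (F-2), 33,310 (G-1)
First bid not allocated: $32,835.
Allocation: F 2, G 1. Every unit priced at $32,835.
Revenue = 3 × 32,835 = $98,505.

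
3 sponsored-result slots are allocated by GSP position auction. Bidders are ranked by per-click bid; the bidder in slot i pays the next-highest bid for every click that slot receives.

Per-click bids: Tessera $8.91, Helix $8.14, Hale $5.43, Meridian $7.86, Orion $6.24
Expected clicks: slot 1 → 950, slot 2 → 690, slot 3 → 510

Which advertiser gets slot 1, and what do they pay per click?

Ranked by bid: $8.91 (Tessera) > $8.14 (Helix) > $7.86 (Meridian) > $6.24 (Orion) > …
Slot 1 goes to the first-ranked bidder, Tessera, who pays the next bid down: $8.14/click.

Tessera; $8.14 per click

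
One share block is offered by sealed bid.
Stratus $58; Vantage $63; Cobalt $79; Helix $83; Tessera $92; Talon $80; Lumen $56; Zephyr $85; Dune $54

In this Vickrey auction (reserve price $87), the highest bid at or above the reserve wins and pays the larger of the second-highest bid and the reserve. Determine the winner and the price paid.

Tessera pays $87

Rule: the highest bid at or above the reserve wins and pays the larger of the second-highest bid and the reserve.
Bids in order: 92 (Tessera) > 85 (Zephyr) > 83 (Helix) > 80 (Talon) > 79 (Cobalt) > 63 (Vantage) > …
Highest eligible bid: Tessera at $92.
Second-highest bid $85 is below the reserve $87, so the reserve binds → payment $87.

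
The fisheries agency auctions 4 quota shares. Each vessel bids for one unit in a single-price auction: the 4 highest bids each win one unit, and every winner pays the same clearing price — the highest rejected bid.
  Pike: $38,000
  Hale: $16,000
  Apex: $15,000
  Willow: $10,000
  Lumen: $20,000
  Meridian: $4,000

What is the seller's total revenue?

Sorting: 38,000 (Pike), 20,000 (Lumen), 16,000 (Hale), 15,000 (Apex), 10,000 (Willow), 4,000 (Meridian)
Winners (4 units): Pike, Lumen, Hale, Apex.
Highest unsuccessful bid: $10,000 → clearing price.
Total revenue = 4 × $10,000 = $40,000.

Total revenue: $40,000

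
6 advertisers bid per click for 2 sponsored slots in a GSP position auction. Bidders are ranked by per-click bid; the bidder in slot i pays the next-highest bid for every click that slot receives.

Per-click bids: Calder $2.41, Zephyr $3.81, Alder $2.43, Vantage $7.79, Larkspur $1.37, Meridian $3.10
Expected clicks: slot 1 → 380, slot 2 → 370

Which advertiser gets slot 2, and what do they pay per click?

Ranked by bid: $7.79 (Vantage) > $3.81 (Zephyr) > $3.10 (Meridian) > …
Slot 2 goes to the second-ranked bidder, Zephyr, who pays the next bid down: $3.10/click.

Zephyr; $3.10 per click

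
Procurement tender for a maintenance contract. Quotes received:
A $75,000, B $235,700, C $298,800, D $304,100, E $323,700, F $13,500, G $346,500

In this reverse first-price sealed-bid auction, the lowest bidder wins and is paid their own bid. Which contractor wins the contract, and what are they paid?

Rule: the lowest bidder wins and is paid their own bid.
Bids in order: 13,500 (F) < 75,000 (A) < 235,700 (B) < 298,800 (C) < 304,100 (D) < 323,700 (E) < …
First-price: F is paid what they bid, $13,500.

F is paid $13,500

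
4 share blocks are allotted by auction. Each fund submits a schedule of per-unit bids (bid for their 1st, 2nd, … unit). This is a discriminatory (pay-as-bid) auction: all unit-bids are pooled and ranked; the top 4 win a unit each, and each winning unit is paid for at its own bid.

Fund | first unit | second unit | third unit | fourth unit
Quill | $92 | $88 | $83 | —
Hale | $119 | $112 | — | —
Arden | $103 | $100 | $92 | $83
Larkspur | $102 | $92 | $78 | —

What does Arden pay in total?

Merging the schedules and taking the best 4: 119 (Hale-1), 112 (Hale-2), 103 (Arden-1), 102 (Larkspur-1)
Next rejected bid: $100 (not a price — pay-as-bid).
Arden's winning unit-bids: 103 = $103.

Arden pays $103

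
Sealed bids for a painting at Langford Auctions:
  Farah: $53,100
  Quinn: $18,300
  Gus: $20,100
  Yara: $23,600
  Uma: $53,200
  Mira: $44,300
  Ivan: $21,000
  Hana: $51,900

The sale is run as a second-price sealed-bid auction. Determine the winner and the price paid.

Uma pays $53,100

Bids ranked: 53,200 (Uma) > 53,100 (Farah) > 51,900 (Hana) > 44,300 (Mira) > 23,600 (Yara) > 21,000 (Ivan) > …
Uma wins with the highest bid; price is set by the runner-up at $53,100.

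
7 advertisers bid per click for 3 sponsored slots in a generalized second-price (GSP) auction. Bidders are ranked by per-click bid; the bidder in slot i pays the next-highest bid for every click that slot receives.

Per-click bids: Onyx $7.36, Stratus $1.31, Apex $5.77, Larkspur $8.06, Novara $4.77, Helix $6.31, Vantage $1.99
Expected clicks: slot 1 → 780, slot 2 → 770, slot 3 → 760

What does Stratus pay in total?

Ranked by bid: $8.06 (Larkspur) > $7.36 (Onyx) > $6.31 (Helix) > $5.77 (Apex) > …
Stratus ranks below slot 3 → no slot, pays nothing.

Stratus pays $0.00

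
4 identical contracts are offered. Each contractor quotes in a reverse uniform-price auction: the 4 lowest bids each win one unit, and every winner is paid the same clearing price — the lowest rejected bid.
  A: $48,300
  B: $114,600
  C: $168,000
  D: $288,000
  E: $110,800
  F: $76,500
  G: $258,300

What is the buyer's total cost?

Ordering the bids: 48,300 (A), 76,500 (F), 110,800 (E), 114,600 (B), 168,000 (C), 258,300 (G), …
The 4 lowest are A, F, E, B.
Lowest unsuccessful bid: $168,000 → clearing price.
Total cost = 4 × $168,000 = $672,000.

Total cost: $672,000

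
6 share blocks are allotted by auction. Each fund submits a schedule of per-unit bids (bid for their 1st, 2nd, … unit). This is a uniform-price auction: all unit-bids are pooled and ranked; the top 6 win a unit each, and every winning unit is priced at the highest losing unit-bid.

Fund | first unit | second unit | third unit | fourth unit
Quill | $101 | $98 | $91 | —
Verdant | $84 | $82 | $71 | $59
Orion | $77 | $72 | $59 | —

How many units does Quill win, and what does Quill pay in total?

Quill: 3 units, pays $216

Merging the schedules and taking the best 6: 101 (Quill-1), 98 (Quill-2), 91 (Quill-3), 84 (Verdant-1), 82 (Verdant-2), 77 (Orion-1)
Highest rejected unit-bid = $72.
Quill wins 3 unit(s) at $72 each.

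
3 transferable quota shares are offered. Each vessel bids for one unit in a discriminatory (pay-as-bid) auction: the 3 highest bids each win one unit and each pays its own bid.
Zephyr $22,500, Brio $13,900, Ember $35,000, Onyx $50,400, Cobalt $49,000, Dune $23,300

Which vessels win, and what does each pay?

Ordering the bids: 50,400 (Onyx), 49,000 (Cobalt), 35,000 (Ember), 23,300 (Dune), 22,500 (Zephyr), …
Winners (3 units): Onyx, Cobalt, Ember.
Each winner pays its own bid: Onyx $50,400, Cobalt $49,000, Ember $35,000.

Onyx $50,400, Cobalt $49,000, Ember $35,000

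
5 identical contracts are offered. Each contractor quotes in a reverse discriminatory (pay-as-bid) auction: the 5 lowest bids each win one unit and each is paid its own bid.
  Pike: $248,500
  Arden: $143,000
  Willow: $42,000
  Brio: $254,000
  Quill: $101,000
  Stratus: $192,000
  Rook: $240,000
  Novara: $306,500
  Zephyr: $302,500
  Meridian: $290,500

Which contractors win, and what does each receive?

Willow $42,000, Quill $101,000, Arden $143,000, Stratus $192,000, Rook $240,000

Sorting: 42,000 (Willow), 101,000 (Quill), 143,000 (Arden), 192,000 (Stratus), 240,000 (Rook), 248,500 (Pike), 254,000 (Brio), …
Lowest 5: Willow, Quill, Arden, Stratus, Rook.
Each winner is paid its own bid: Willow $42,000, Quill $101,000, Arden $143,000, Stratus $192,000, Rook $240,000.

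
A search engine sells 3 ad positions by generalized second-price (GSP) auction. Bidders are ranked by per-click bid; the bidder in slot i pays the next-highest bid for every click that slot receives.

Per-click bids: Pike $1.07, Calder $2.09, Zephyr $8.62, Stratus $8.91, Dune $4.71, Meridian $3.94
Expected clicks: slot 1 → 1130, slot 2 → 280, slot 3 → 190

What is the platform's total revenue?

Per-click bids in order: $8.91 (Stratus) > $8.62 (Zephyr) > $4.71 (Dune) > $3.94 (Meridian) > …
Slot 1: Stratus pays $8.62 × 1130 = $9740.60
Slot 2: Zephyr pays $4.71 × 280 = $1318.80
Slot 3: Dune pays $3.94 × 190 = $748.60
Total = $11808.00

Total revenue: $11808.00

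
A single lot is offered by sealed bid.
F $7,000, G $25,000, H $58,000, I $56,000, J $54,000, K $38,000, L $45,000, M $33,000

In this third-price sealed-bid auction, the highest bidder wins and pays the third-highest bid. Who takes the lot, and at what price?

H pays $54,000

Rule: the highest bidder wins and pays the third-highest bid.
Bids ranked: 58,000 (H) > 56,000 (I) > 54,000 (J) > 45,000 (L) > 38,000 (K) > 33,000 (M) > …
H is highest; pays the third-highest bid, $54,000.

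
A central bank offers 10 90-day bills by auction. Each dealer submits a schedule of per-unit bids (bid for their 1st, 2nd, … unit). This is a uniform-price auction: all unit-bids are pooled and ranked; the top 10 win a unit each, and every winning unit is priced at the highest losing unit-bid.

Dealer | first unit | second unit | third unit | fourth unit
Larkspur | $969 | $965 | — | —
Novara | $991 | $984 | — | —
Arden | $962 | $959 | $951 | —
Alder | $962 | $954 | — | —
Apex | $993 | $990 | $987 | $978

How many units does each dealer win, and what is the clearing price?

Alder 1, Apex 4, Arden 1, Larkspur 2, Novara 2; clearing price $959

Merging the schedules and taking the best 10: 993 (Apex-1), 991 (Novara-1), 990 (Apex-2), 987 (Apex-3), 984 (Novara-2), 978 (Apex-4), 969 (Larkspur-1), 965 (Larkspur-2), 962 (Arden-1), 962 (Alder-1)
Highest rejected unit-bid = $959.
Allocation: Alder 1, Apex 4, Arden 1, Larkspur 2, Novara 2.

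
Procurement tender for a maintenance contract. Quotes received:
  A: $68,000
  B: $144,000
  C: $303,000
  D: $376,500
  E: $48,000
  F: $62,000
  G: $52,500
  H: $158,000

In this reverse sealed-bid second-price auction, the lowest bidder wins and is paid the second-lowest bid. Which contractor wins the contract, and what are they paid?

Bids in order: 48,000 (E) < 52,500 (G) < 62,000 (F) < 68,000 (A) < 144,000 (B) < 158,000 (H) < …
E wins with the lowest bid; price is set by the runner-up at $52,500.

E is paid $52,500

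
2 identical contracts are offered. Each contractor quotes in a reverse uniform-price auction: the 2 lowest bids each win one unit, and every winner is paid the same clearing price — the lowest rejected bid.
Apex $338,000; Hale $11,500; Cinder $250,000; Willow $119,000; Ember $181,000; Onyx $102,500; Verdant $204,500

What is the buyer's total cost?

Ordering the bids: 11,500 (Hale), 102,500 (Onyx), 119,000 (Willow), 181,000 (Ember), …
The 2 lowest are Hale, Onyx.
Clearing price = lowest rejected bid = $119,000.
Total cost = 2 × $119,000 = $238,000.

Total cost: $238,000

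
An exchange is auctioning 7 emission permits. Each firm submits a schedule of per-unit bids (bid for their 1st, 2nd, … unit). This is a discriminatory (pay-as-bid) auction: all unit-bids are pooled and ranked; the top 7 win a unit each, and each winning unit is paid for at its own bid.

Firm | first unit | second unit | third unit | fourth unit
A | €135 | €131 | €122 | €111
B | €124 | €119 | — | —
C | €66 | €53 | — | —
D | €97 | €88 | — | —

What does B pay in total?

All unit-bids, highest first — top 7: 135 (A-1), 131 (A-2), 124 (B-1), 122 (A-3), 119 (B-2), 111 (A-4), 97 (D-1)
Next rejected bid: €88 (not a price — pay-as-bid).
B's winning unit-bids: 124 + 119 = €243.

B pays €243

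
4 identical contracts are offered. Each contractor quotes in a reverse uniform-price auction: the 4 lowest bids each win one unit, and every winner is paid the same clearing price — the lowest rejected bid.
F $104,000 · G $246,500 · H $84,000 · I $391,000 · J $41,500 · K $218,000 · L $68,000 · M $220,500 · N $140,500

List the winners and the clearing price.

J, L, H, F; each is paid $140,500

Sorting: 41,500 (J), 68,000 (L), 84,000 (H), 104,000 (F), 140,500 (N), 218,000 (K), …
Winners (4 units): J, L, H, F.
Lowest unsuccessful bid: $140,500 → clearing price.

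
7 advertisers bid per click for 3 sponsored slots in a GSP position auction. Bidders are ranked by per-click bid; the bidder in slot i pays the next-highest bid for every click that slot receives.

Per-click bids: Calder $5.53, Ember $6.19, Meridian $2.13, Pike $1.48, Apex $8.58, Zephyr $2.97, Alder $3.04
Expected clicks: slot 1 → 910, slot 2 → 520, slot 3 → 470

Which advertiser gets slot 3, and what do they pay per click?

Calder; $3.04 per click

Ranked by bid: $8.58 (Apex) > $6.19 (Ember) > $5.53 (Calder) > $3.04 (Alder) > …
Slot 3 goes to the third-ranked bidder, Calder, who pays the next bid down: $3.04/click.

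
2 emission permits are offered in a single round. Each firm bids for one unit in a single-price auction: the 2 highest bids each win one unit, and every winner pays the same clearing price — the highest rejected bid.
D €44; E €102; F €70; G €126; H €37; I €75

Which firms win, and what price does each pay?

Sorting: 126 (G), 102 (E), 75 (I), 70 (F), …
Winners (2 units): G, E.
Clearing price = highest rejected bid = €75.

G, E; each pays €75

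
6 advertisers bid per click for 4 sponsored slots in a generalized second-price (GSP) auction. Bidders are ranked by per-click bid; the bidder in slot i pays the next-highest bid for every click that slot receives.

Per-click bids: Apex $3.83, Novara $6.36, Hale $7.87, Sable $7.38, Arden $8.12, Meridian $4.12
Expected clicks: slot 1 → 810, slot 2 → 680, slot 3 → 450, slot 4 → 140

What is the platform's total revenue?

Total revenue: $14831.90

Sorting advertisers: $8.12 (Arden) > $7.87 (Hale) > $7.38 (Sable) > $6.36 (Novara) > $4.12 (Meridian) > …
Slot 1: Arden pays $7.87 × 810 = $6374.70
Slot 2: Hale pays $7.38 × 680 = $5018.40
Slot 3: Sable pays $6.36 × 450 = $2862.00
Slot 4: Novara pays $4.12 × 140 = $576.80
Total = $14831.90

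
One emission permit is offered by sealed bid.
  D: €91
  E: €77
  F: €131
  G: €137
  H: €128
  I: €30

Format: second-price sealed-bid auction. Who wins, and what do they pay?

Bids in order: 137 (G) > 131 (F) > 128 (H) > 91 (D) > 77 (E) > 30 (I)
G wins with the highest bid; price is set by the runner-up at €131.

G pays €131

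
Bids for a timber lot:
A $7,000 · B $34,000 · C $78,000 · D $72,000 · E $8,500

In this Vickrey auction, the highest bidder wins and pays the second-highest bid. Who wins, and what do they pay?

Sorting bids: 78,000 (C) > 72,000 (D) > 34,000 (B) > 8,500 (E) > 7,000 (A)
Second-price: C pays D's bid of $72,000.

C pays $72,000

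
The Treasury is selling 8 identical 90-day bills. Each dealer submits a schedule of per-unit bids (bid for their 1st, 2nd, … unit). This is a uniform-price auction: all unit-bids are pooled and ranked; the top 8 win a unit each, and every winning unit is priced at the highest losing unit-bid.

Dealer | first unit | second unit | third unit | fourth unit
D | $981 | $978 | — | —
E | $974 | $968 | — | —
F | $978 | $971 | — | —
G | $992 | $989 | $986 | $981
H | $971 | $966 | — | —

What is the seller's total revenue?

All unit-bids, highest first — top 8: 992 (G-1), 989 (G-2), 986 (G-3), 981 (D-1), 981 (G-4), 978 (D-2), 978 (F-1), 974 (E-1)
The (k+1)-th unit-bid is $971.
Allocation: D 2, E 1, F 1, G 4. Every unit priced at $971.
Revenue = 8 × 971 = $7,768.

Total revenue: $7,768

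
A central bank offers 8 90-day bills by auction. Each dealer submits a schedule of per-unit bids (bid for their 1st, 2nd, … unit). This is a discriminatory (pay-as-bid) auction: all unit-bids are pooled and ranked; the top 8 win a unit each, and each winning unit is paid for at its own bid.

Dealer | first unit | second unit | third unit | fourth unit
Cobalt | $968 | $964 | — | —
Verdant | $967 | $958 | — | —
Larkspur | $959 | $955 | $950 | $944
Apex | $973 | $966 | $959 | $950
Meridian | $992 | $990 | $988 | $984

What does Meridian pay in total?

Meridian pays $3,954

All unit-bids, highest first — top 8: 992 (Meridian-1), 990 (Meridian-2), 988 (Meridian-3), 984 (Meridian-4), 973 (Apex-1), 968 (Cobalt-1), 967 (Verdant-1), 966 (Apex-2)
Next rejected bid: $964 (not a price — pay-as-bid).
Meridian's winning unit-bids: 992 + 990 + 988 + 984 = $3,954.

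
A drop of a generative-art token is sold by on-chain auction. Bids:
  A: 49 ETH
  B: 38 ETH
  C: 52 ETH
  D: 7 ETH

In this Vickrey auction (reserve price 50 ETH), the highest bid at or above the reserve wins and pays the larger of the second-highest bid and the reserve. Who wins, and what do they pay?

Sorting bids: 52 (C) > 49 (A) > 38 (B) > 7 (D)
Highest eligible bid: C at 52 ETH.
max(second-highest 49 ETH, reserve 50 ETH) = 50 ETH.

C pays 50 ETH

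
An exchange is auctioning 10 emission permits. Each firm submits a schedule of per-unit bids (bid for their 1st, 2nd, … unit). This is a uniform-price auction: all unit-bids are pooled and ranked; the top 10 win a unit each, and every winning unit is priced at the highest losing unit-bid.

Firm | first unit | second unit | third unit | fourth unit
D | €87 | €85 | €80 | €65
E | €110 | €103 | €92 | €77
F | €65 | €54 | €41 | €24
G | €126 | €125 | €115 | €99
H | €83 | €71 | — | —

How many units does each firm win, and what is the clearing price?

D 2, E 3, G 4, H 1; clearing price €80

Pooled unit-bids ranked (top 10): 126 (G-1), 125 (G-2), 115 (G-3), 110 (E-1), 103 (E-2), 99 (G-4), 92 (E-3), 87 (D-1), 85 (D-2), 83 (H-1)
First bid not allocated: €80.
Allocation: D 2, E 3, G 4, H 1.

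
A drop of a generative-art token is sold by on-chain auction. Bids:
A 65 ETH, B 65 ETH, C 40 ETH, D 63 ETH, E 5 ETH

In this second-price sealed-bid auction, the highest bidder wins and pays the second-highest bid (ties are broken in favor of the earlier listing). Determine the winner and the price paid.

A pays 65 ETH

Second-price sealed-bid auction: the highest bidder wins and pays the second-highest bid.
Bids in order: 65 (A) > 65 (B) > 63 (D) > 40 (C) > 5 (E)
Tie at 65 ETH → A wins by tie-break.
A is highest; pays the second-highest bid, 65 ETH.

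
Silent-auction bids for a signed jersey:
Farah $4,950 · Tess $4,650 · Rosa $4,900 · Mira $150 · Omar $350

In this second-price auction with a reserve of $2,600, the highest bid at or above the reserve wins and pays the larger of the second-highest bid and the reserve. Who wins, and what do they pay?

Farah pays $4,900

Bids ranked: 4,950 (Farah) > 4,900 (Rosa) > 4,650 (Tess) > 350 (Omar) > 150 (Mira)
Highest eligible bid: Farah at $4,950.
Second-highest bid $4,900 exceeds the reserve $2,600 → payment $4,900.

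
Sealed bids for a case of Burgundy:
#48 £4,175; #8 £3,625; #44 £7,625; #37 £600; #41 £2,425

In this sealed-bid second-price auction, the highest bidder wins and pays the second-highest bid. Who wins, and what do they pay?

#44 pays £4,175

Sealed-bid second-price auction: the highest bidder wins and pays the second-highest bid.
Bids ranked: 7,625 (#44) > 4,175 (#48) > 3,625 (#8) > 2,425 (#41) > 600 (#37)
#44 wins with the highest bid; price is set by the runner-up at £4,175.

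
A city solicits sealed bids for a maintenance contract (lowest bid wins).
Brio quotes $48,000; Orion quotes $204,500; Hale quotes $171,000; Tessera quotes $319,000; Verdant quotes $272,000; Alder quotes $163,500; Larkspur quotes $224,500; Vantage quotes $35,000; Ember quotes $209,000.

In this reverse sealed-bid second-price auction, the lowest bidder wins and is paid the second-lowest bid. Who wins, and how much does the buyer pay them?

Bids ranked: 35,000 (Vantage) < 48,000 (Brio) < 163,500 (Alder) < 171,000 (Hale) < 204,500 (Orion) < 209,000 (Ember) < …
Vantage wins with the lowest bid; price is set by the runner-up at $48,000.

Vantage is paid $48,000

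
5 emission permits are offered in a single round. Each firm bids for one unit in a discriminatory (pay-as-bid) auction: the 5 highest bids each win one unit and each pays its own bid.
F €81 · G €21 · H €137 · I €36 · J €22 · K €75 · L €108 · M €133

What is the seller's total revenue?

Total revenue: €534

Bids ranked high→low: 137 (H), 133 (M), 108 (L), 81 (F), 75 (K), 36 (I), 22 (J), …
Winners (5 units): H, M, L, F, K.
Total revenue = 137 + 133 + 108 + 81 + 75 = €534.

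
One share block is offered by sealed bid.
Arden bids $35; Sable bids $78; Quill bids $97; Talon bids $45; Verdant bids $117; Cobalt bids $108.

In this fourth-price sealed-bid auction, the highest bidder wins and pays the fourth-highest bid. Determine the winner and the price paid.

Bids ranked: 117 (Verdant) > 108 (Cobalt) > 97 (Quill) > 78 (Sable) > 45 (Talon) > 35 (Arden)
Verdant is highest; pays the fourth-highest bid, $78.

Verdant pays $78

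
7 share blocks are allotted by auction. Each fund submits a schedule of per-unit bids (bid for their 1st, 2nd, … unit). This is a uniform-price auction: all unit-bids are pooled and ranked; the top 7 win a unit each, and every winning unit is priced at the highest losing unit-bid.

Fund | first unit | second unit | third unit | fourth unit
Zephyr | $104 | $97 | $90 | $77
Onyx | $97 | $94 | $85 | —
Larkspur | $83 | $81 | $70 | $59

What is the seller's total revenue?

Total revenue: $567

Pooled unit-bids ranked (top 7): 104 (Zephyr-1), 97 (Zephyr-2), 97 (Onyx-1), 94 (Onyx-2), 90 (Zephyr-3), 85 (Onyx-3), 83 (Larkspur-1)
The (k+1)-th unit-bid is $81.
Allocation: Larkspur 1, Onyx 3, Zephyr 3. Every unit priced at $81.
Revenue = 7 × 81 = $567.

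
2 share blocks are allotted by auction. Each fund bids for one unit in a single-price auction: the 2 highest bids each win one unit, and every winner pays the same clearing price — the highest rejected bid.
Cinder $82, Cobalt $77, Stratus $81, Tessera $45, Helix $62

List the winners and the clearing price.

Cinder, Stratus; each pays $77

Bids ranked high→low: 82 (Cinder), 81 (Stratus), 77 (Cobalt), 62 (Helix), …
Top 2: Cinder, Stratus.
Highest unsuccessful bid: $77 → clearing price.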